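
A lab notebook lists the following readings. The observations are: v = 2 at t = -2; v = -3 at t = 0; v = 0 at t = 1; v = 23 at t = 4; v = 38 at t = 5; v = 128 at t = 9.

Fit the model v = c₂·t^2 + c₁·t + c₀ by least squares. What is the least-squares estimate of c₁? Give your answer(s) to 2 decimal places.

c₁ = 0.40

Sums needed: Σt^2·t^2 = 7459, Σt^2·t = 911, Σt^2 = 127, Σt·t = 127, Σt = 17, Σ1 = 6.
And Σt^2·v = 11694, Σt·v = 1430, Σv = 188.
Row-reducing yields c₂ = 170389/108474, c₁ = 43441/108474, c₀ = -55133/18079.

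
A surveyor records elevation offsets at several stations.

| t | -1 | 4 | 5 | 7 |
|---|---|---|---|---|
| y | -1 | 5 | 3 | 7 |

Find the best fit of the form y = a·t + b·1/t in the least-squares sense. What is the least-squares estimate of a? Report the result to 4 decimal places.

With design matrix X, XᵀX = [[91, 4]; [4, 22009/19600]] and Xᵀy = [85, 77/20]ᵀ.
det = 91·(22009/19600) − 4² = 241317/2800.
a = (85·(22009/19600) − 4·(77/20))/(241317/2800) = 174325/187691; b = (91·(77/20) − 4·85)/(241317/2800) = 3220/26813.

a = 0.9288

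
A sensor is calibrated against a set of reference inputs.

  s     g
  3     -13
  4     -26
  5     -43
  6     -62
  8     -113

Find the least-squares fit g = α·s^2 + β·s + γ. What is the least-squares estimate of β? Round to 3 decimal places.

β = -0.704

Entries of XᵀX: Σs^2·s^2 = 6354, Σs^2·s = 944, Σs^2 = 150, Σs·s = 150, Σs = 26, Σ1 = 5.
For Xᵀg: Σs^2·g = -11072, Σs·g = -1634, Σg = -257.
XᵀX·[α, β, γ]ᵀ = Xᵀg becomes [[6354, 944, 150]; [944, 150, 26]; [150, 26, 5]]·[α, β, γ]ᵀ = [-11072, -1634, -257]ᵀ.
Solving the 3×3 system (Gaussian elimination) gives α = -1189/679, β = -478/679, γ = 465/97.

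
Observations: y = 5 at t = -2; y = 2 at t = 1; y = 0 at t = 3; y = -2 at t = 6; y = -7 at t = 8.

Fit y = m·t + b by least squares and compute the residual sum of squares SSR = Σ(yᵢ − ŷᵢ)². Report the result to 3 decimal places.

SSR = 4.064

The normal system MᵀM·[m, b]ᵀ = Mᵀy is [[114, 16]; [16, 5]]·[m, b]ᵀ = [-76, -2]ᵀ.
det = 114·5 − 16² = 314.
m = ((-76)·5 − 16·(-2))/314 = -174/157; b = (114·(-2) − 16·(-76))/314 = 494/157.
Residuals: -57/157, -6/157, 28/157, 236/157, -201/157; SSR = 638/157.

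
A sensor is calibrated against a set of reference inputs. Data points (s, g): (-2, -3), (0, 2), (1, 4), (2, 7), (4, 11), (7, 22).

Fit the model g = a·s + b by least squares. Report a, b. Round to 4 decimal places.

a = 2.7200, b = 1.7267

From the data, Σs·s = 74, Σs = 12, Σ1 = 6.
And Σs·g = 222, Σg = 43.
Eliminating b: 6·(row 1) − 12·(row 2) gives 300·a = 6·222 − 12·43 = 816, so a = 68/25.
Then b = (43 − 12·(68/25))/6 = 259/150.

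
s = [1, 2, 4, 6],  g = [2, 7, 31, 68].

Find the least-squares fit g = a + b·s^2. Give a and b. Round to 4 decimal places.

a = -0.0218, b = 1.8963

XᵀX·[a, b]ᵀ = Xᵀg reads: 4·a + 57·b = 108;  57·a + 1569·b = 2974.
det = 4·1569 − 57² = 3027.
a = (108·1569 − 57·2974)/3027 = -22/1009; b = (4·2974 − 57·108)/3027 = 5740/3027.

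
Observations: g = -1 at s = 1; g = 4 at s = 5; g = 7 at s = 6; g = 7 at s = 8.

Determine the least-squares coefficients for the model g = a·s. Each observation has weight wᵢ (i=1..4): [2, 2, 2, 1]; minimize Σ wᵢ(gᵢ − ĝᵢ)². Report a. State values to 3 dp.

With design matrix A, AᵀWA = [[188]] and AᵀWg = [178]ᵀ.
a = 178/188 = 0.946809.

a = 0.947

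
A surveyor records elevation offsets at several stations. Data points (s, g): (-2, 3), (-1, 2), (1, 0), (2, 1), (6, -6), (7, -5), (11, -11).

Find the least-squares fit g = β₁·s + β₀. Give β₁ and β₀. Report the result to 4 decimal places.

β₁ = -1.0705, β₀ = 1.3846

Sums needed: Σs·s = 216, Σs = 24, Σ1 = 7.
And Σs·g = -198, Σg = -16.
AᵀA·[β₁, β₀]ᵀ = Aᵀg becomes [[216, 24]; [24, 7]]·[β₁, β₀]ᵀ = [-198, -16]ᵀ.
Δ = 216·7 − 24² = 936.
β₁ = ((-198)·7 − 24·(-16))/936 = -167/156; β₀ = (216·(-16) − 24·(-198))/936 = 18/13.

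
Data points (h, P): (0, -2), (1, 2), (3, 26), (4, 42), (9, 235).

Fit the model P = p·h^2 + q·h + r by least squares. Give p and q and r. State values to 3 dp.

Setting ∂/∂p … = 0 gives: 6899·p + 821·q + 107·r = 19943;  821·p + 107·q + 17·r = 2363;  107·p + 17·q + 5·r = 303.
Solving the 3×3 system (Gaussian elimination) gives p = 22007/7392, q = -4259/7392, r = -129/112.

p = 2.977, q = -0.576, r = -1.152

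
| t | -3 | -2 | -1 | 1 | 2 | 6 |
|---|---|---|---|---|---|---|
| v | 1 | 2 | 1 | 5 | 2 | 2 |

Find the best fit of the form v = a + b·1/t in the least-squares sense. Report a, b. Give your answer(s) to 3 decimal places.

a = 2.213, b = 1.656

Entries of MᵀM: Σ1 = 6, Σ1/t = -1/6, Σ1/t·1/t = 95/36.
And Σv = 13, Σ1/t·v = 4.
Δ = 6·(95/36) − (-1/6)² = 569/36.
a = (13·(95/36) − (-1/6)·4)/(569/36) = 1259/569; b = (6·4 − (-1/6)·13)/(569/36) = 942/569.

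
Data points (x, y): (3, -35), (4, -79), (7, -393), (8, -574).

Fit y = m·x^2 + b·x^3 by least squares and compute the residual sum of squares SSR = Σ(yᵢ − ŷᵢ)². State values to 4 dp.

Entries of AᵀA: Σx^2·x^2 = 6834, Σx^2·x^3 = 50842, Σx^3·x^3 = 384618.
Moment sums: Σx^2·y = -57572, Σx^3·y = -434688.
AᵀA·[m, b]ᵀ = Aᵀy becomes [[6834, 50842]; [50842, 384618]]·[m, b]ᵀ = [-57572, -434688]ᵀ.
Determinant 6834·384618 − 50842² = 43570448.
m = ((-57572)·384618 − 50842·(-434688))/43570448 = -5352525/5446306; b = (6834·(-434688) − 50842·(-57572))/43570448 = -5447771/5446306.
Residuals: 2320916/2723153, 2019785/2723153, -4769540/2723153, 2820354/2723153; SSR = 14750949/2723153.

SSR = 5.4169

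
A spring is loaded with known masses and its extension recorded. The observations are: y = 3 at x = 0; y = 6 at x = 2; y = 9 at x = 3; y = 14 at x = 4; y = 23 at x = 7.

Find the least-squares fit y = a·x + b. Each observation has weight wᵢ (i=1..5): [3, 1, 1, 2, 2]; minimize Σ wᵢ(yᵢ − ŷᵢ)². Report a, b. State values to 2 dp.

a = 2.89, b = 2.23

Entries of MᵀWM: Σwᵢ·x·x = 143, Σwᵢ·x = 27, Σwᵢ·1 = 9.
Moment sums: Σwᵢ·x·y = 473, Σwᵢ·y = 98.
MᵀWM·[a, b]ᵀ = MᵀWy becomes [[143, 27]; [27, 9]]·[a, b]ᵀ = [473, 98]ᵀ.
Eliminating b: 9·(row 1) − 27·(row 2) gives 558·a = 9·473 − 27·98 = 1611, so a = 179/62.
Then b = (98 − 27·(179/62))/9 = 1243/558.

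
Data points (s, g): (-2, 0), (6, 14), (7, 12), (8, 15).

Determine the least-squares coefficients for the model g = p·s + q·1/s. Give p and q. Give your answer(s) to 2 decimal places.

MᵀM·[p, q]ᵀ = Mᵀg reads: 153·p + 4·q = 288;  4·p + (8857/28224)·q = 995/168.
Determinant 153·(8857/28224) − 4² = 100393/3136.
p = (288·(8857/28224) − 4·(995/168))/(100393/3136) = 627392/301179; q = (153·(995/168) − 4·288)/(100393/3136) = -770952/100393.

p = 2.08, q = -7.68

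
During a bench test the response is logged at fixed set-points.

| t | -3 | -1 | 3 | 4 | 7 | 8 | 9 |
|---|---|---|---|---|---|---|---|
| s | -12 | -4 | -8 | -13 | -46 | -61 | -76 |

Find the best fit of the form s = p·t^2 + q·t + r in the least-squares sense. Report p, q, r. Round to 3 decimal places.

p = -1.020, q = 0.784, r = -1.071

From the data, Σt^2·t^2 = 13477, Σt^2·t = 1647, Σt^2 = 229, Σt·t = 229, Σt = 27, Σ1 = 7.
For Aᵀs: Σt^2·s = -12706, Σt·s = -1530, Σs = -220.
So AᵀA·[p, q, r]ᵀ = Aᵀs: [[13477, 1647, 229]; [1647, 229, 27]; [229, 27, 7]]·[p, q, r]ᵀ = [-12706, -1530, -220]ᵀ.
Solving the 3×3 system (Gaussian elimination) gives p = -24413/23926, q = 18747/23926, r = -12808/11963.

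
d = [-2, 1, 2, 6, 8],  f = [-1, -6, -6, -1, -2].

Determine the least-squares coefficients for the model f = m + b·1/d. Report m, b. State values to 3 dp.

m = -2.179, b = -3.954

Sums needed: Σ1 = 5, Σ1/d = 31/24, Σ1/d·1/d = 889/576.
Moment sums: Σf = -16, Σ1/d·f = -107/12.
So MᵀM·[m, b]ᵀ = Mᵀf: [[5, 31/24]; [31/24, 889/576]]·[m, b]ᵀ = [-16, -107/12]ᵀ.
Eliminating b: (889/576)·(row 1) − (31/24)·(row 2) gives (871/144)·m = (889/576)·(-16) − (31/24)·(-107/12) = -1265/96, so m = -3795/1742.
Then b = ((-107/12) − (31/24)·(-3795/1742))/(889/576) = -3444/871.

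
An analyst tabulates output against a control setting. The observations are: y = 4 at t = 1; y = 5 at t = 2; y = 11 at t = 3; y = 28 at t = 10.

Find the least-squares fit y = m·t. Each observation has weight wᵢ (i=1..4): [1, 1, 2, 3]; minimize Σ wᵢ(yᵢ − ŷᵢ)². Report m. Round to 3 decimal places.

m = 2.848

AᵀWA·[m]ᵀ = AᵀWy reads: 323·m = 920.
(Σwᵢ·t·t = 323, Σwᵢ·t·y = 920.)
Hence m = 920 / 323 ≈ 2.8483.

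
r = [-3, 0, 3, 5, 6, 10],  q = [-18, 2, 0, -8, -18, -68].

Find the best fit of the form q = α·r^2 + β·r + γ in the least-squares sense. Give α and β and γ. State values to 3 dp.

Setting ∂/∂α … = 0 gives: 12083·α + 1341·β + 179·γ = -7810;  1341·α + 179·β + 21·γ = -774;  179·α + 21·β + 6·γ = -110.
(Σr^2·r^2 = 12083, Σr^2·r = 1341, Σr^2 = 179, Σr·r = 179, Σr = 21, Σ1 = 6, Σr^2·q = -7810, Σr·q = -774, Σq = -110.)
Inverting the 3×3 Gram matrix, [α, β, γ]ᵀ = [-149849/150644, 459399/150644, 25198/37661]ᵀ.

α = -0.995, β = 3.050, γ = 0.669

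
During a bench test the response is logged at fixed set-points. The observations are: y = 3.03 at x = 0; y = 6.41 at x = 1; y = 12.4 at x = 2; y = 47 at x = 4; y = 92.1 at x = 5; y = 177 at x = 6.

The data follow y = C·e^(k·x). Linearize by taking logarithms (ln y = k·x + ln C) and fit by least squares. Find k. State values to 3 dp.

Taking logs, ln y = k·x + ln C, so regress ln y on x.
XᵀX = [[82.0000, 18.0000]; [18.0000, 6]], rhs = [75.9651, 19.0333]ᵀ  (here Σx = 18.0000, Σ(x)² = 82.0000, Σln y = 19.0333, Σx·ln y = 75.9651).
Slope k = (n·Σx·ln y − Σx·Σln y)/(n·Σ(x)² − (Σx)²) = (6·75.9651 − 18.0000·19.0333)/168.0000 = 0.67376; ln C = (Σln y − k·Σx)/n = 1.15094.

k = 0.674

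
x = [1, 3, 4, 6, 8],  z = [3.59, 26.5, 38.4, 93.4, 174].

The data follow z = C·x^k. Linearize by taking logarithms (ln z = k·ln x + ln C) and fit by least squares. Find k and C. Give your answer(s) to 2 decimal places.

With ln zᵢ as the transformed response and ln xᵢ as the regressor:
Σln x = 6.3561, Σ(ln x)² = 10.6632, Σln z = 17.8993, Σln x·ln z = 27.5146.
Normal system: [[10.6632, 6.3561]; [6.3561, 5]]·[k, ln C]ᵀ = [27.5146, 17.8993]ᵀ.
Solving (det = 12.9161): k = 1.84289, ln C = 1.23714, so C = exp(1.23714) = 3.44574.

k = 1.84, C = 3.45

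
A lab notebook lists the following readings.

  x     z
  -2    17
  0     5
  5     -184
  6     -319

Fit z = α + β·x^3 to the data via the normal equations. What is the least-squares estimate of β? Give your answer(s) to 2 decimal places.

β = -1.50

Compute the Gram sums: Σ1 = 4, Σx^3 = 333, Σx^3·x^3 = 62345.
Right-hand side: Σz = -481, Σx^3·z = -92040.
MᵀM·[α, β]ᵀ = Mᵀz becomes [[4, 333]; [333, 62345]]·[α, β]ᵀ = [-481, -92040]ᵀ.
Determinant 4·62345 − 333² = 138491.
α = ((-481)·62345 − 333·(-92040))/138491 = 17875/3743; β = (4·(-92040) − 333·(-481))/138491 = -207987/138491.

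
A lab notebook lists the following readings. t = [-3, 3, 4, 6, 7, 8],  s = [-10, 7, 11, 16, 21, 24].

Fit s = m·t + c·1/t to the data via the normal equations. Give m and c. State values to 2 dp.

m = 2.96, c = -1.93

Compute the Gram sums: Σt·t = 183, Σt·1/t = 6, Σ1/t·1/t = 1093/3136.
Moment sums: Σt·s = 530, Σ1/t·s = 205/12.
AᵀA·[m, c]ᵀ = Aᵀs becomes [[183, 6]; [6, 1093/3136]]·[m, c]ᵀ = [530, 205/12]ᵀ.
Δ = 183·(1093/3136) − 6² = 87123/3136.
m = (530·(1093/3136) − 6·(205/12))/(87123/3136) = 85950/29041; c = (183·(205/12) − 6·530)/(87123/3136) = -168560/87123.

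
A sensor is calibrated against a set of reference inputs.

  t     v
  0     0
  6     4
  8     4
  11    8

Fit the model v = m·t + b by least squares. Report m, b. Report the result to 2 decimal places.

m = 0.68, b = -0.25

MᵀM·[m, b]ᵀ = Mᵀv reads: 221·m + 25·b = 144;  25·m + 4·b = 16.
(Σt·t = 221, Σt = 25, Σ1 = 4, Σt·v = 144, Σv = 16.)
Determinant 221·4 − 25² = 259.
m = (144·4 − 25·16)/259 = 176/259; b = (221·16 − 25·144)/259 = -64/259.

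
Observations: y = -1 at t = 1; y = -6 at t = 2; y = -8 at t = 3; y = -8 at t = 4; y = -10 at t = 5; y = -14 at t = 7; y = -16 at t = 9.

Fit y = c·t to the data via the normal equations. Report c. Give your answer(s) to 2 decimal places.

c = -1.95

With design matrix A, AᵀA = [[185]] and Aᵀy = [-361]ᵀ.
Hence c = -361 / 185 ≈ -1.95135.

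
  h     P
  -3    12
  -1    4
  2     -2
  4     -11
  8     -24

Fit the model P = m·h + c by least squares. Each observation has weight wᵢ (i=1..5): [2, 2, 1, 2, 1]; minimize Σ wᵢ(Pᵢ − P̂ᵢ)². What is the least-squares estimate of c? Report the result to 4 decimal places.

Normal-equation sums: Σwᵢ·h·h = 120, Σwᵢ·h = 10, Σwᵢ·1 = 8.
Moment sums: Σwᵢ·h·P = -364, Σwᵢ·P = -16.
Normal equations: [[120, 10]; [10, 8]]·[m, c]ᵀ = [-364, -16]ᵀ.
Δ = 120·8 − 10² = 860.
m = ((-364)·8 − 10·(-16))/860 = -16/5; c = (120·(-16) − 10·(-364))/860 = 2.

c = 2.0000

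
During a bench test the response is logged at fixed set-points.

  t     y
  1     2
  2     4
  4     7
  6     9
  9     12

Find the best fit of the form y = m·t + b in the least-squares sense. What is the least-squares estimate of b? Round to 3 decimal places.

From the data, Σt·t = 138, Σt = 22, Σ1 = 5.
Right-hand side: Σt·y = 200, Σy = 34.
XᵀX·[m, b]ᵀ = Xᵀy becomes [[138, 22]; [22, 5]]·[m, b]ᵀ = [200, 34]ᵀ.
det = 138·5 − 22² = 206.
m = (200·5 − 22·34)/206 = 126/103; b = (138·34 − 22·200)/206 = 146/103.

b = 1.417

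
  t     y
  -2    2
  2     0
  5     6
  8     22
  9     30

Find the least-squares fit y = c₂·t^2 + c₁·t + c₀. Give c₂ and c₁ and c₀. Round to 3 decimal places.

With design matrix X, XᵀX = [[11314, 1366, 178]; [1366, 178, 22]; [178, 22, 5]] and Xᵀy = [3996, 472, 60]ᵀ.
Inverting the 3×3 Gram matrix, [c₂, c₁, c₀]ᵀ = [18631/40308, -30469/40308, -3792/3359]ᵀ.

c₂ = 0.462, c₁ = -0.756, c₀ = -1.129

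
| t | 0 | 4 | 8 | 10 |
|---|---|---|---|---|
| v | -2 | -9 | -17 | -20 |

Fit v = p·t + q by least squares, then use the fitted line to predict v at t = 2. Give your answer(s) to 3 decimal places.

v̂ = -5.593

MᵀM·[p, q]ᵀ = Mᵀv reads: 180·p + 22·q = -372;  22·p + 4·q = -48.
(Σt·t = 180, Σt = 22, Σ1 = 4, Σt·v = -372, Σv = -48.)
Determinant 180·4 − 22² = 236.
p = ((-372)·4 − 22·(-48))/236 = -108/59; q = (180·(-48) − 22·(-372))/236 = -114/59.
At t = 2: v̂ = (-108/59)·(2) + (-114/59)·(1) = -330/59.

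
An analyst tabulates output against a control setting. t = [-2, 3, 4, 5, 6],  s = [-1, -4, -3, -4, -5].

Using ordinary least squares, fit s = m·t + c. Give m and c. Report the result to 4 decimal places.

Entries of MᵀM: Σt·t = 90, Σt = 16, Σ1 = 5.
And Σt·s = -72, Σs = -17.
Determinant 90·5 − 16² = 194.
m = ((-72)·5 − 16·(-17))/194 = -44/97; c = (90·(-17) − 16·(-72))/194 = -189/97.

m = -0.4536, c = -1.9485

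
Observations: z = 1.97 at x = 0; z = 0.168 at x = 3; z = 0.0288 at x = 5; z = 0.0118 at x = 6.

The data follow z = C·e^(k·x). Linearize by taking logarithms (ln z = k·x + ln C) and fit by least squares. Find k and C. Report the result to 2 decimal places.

Linearized form: ln z = k·x + ln C. From the 4 transformed points,
Sums: Σx = 14.0000, Σ(x)² = 70.0000, Σln z = -9.0928, Σx·ln z = -49.7262.
Normal system: [[70.0000, 14.0000]; [14.0000, 4]]·[k, ln C]ᵀ = [-49.7262, -9.0928]ᵀ.
Solving (det = 84.0000): k = -0.85245, ln C = 0.71037, so C = exp(0.71037) = 2.03475.

k = -0.85, C = 2.03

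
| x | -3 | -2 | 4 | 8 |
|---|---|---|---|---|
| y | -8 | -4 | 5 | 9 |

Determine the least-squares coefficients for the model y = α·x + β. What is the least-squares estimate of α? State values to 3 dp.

α = 1.492

Entries of AᵀA: Σx·x = 93, Σx = 7, Σ1 = 4.
Moment sums: Σx·y = 124, Σy = 2.
Δ = 93·4 − 7² = 323.
α = (124·4 − 7·2)/323 = 482/323; β = (93·2 − 7·124)/323 = -682/323.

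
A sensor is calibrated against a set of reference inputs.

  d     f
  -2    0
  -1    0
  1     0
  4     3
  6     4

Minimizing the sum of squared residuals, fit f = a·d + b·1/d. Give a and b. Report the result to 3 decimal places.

a = 0.697, b = -0.883

The normal equations are: 58·a + 5·b = 36;  5·a + (337/144)·b = 17/12.
(Σd·d = 58, Σd·1/d = 5, Σ1/d·1/d = 337/144, Σd·f = 36, Σ1/d·f = 17/12.)
Eliminating b: (337/144)·(row 1) − 5·(row 2) gives (7973/72)·a = (337/144)·36 − 5·(17/12) = 463/6, so a = 5556/7973.
Then b = ((17/12) − 5·(5556/7973))/(337/144) = -7044/7973.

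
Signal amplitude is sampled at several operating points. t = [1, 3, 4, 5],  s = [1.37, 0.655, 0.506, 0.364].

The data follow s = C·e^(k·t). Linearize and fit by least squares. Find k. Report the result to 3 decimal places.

Let Y = ln s. Fitting Y = k·t + ln C by least squares:
Σt = 13.0000, Σ(t)² = 51.0000, Σln s = -1.8001, Σt·ln s = -8.7324.
Equations: 51.0000·k + 13.0000·ln C = -8.7324;  13.0000·k + 4·ln C = -1.8001.
Δ = 51.0000·4 − (13.0000)² = 35.0000; k = (-8.7324·4 − 13.0000·-1.8001)/35.0000 = -0.32937, ln C = (51.0000·-1.8001 − 13.0000·-8.7324)/35.0000 = 0.62043.

k = -0.329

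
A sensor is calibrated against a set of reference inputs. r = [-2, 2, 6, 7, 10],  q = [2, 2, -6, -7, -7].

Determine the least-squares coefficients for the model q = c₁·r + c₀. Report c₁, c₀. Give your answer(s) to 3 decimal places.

The normal system AᵀA·[c₁, c₀]ᵀ = Aᵀq is [[193, 23]; [23, 5]]·[c₁, c₀]ᵀ = [-155, -16]ᵀ.
Determinant 193·5 − 23² = 436.
c₁ = ((-155)·5 − 23·(-16))/436 = -407/436; c₀ = (193·(-16) − 23·(-155))/436 = 477/436.

c₁ = -0.933, c₀ = 1.094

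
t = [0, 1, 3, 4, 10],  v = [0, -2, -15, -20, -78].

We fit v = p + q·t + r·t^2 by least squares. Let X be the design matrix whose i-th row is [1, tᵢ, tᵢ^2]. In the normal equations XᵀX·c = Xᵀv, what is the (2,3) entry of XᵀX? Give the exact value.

1092

Row 2 ↔ basis t, column 3 ↔ basis t^2, so (XᵀX)_{2,3} = Σᵢ (t)·(t^2) = (0)·(0) + (1)·(1) + (3)·(9) + (4)·(16) + (10)·(100) = 1092.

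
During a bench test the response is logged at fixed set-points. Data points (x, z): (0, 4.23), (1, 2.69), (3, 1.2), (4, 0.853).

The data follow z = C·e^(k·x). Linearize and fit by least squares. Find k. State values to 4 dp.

Taking logs, ln z = k·x + ln C, so regress ln z on x.
Σx = 8.0000, Σ(x)² = 26.0000, Σln z = 2.4551, Σx·ln z = 0.9005.
Equations: 26.0000·k + 8.0000·ln C = 0.9005;  8.0000·k + 4·ln C = 2.4551.
Solving (det = 40.0000): k = -0.40096, ln C = 1.41569.

k = -0.4010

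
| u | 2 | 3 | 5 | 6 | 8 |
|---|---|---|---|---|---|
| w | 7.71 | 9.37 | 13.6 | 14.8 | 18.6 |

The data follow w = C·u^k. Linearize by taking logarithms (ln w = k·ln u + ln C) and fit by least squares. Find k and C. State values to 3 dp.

With ln wᵢ as the transformed response and ln uᵢ as the regressor:
Over the data: Σln u = 7.2724, Σ(ln u)² = 11.8122, Σln w = 12.5079, Σln u·ln w = 18.9813.
Normal system: [[11.8122, 7.2724]; [7.2724, 5]]·[k, ln C]ᵀ = [18.9813, 12.5079]ᵀ.
Δ = 11.8122·5 − (7.2724)² = 6.1731; k = (18.9813·5 − 7.2724·12.5079)/6.1731 = 0.63896, ln C = (11.8122·12.5079 − 7.2724·18.9813)/6.1731 = 1.57223, so C = exp(1.57223) = 4.81737.

k = 0.639, C = 4.817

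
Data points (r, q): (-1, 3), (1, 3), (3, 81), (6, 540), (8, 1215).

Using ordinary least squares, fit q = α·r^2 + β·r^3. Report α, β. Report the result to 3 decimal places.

α = 3.040, β = 1.993

The normal system MᵀM·[α, β]ᵀ = Mᵀq is [[5475, 40787]; [40787, 309531]]·[α, β]ᵀ = [97935, 740907]ᵀ.
Eliminating β: 309531·(row 1) − 40787·(row 2) gives 31102856·α = 309531·97935 − 40787·740907 = 94544676, so α = 23636169/7775714.
Then β = (740907 − 40787·(23636169/7775714))/309531 = 15497745/7775714.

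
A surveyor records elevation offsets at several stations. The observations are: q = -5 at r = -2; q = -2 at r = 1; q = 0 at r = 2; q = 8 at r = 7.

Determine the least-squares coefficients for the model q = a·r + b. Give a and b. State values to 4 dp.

a = 1.4762, b = -2.7024

AᵀA·[a, b]ᵀ = Aᵀq reads: 58·a + 8·b = 64;  8·a + 4·b = 1.
(Σr·r = 58, Σr = 8, Σ1 = 4, Σr·q = 64, Σq = 1.)
Determinant 58·4 − 8² = 168.
a = (64·4 − 8·1)/168 = 31/21; b = (58·1 − 8·64)/168 = -227/84.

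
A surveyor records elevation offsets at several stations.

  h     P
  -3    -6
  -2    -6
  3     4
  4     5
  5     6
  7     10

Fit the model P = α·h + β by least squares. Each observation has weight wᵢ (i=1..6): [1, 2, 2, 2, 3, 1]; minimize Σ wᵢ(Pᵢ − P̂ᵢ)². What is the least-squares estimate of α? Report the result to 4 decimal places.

α = 1.6778

Setting ∂/∂α … = 0 gives: 191·α + 29·β = 266;  29·α + 11·β = 28.
det = 191·11 − 29² = 1260.
α = (266·11 − 29·28)/1260 = 151/90; β = (191·28 − 29·266)/1260 = -169/90.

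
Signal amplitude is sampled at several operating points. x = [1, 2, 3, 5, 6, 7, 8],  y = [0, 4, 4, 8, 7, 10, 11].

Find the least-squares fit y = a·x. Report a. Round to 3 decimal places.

Forming MᵀM = [[188]] and Mᵀy = [260]ᵀ gives MᵀM·[a]ᵀ = Mᵀy.
Hence a = 260 / 188 ≈ 1.38298.

a = 1.383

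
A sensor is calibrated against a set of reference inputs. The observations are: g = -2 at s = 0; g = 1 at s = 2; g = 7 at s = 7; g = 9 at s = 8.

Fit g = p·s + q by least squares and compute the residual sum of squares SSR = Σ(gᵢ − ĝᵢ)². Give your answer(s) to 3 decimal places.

SSR = 0.302

Forming AᵀA = [[117, 17]; [17, 4]] and Aᵀg = [123, 15]ᵀ gives AᵀA·[p, q]ᵀ = Aᵀg.
Eliminating q: 4·(row 1) − 17·(row 2) gives 179·p = 4·123 − 17·15 = 237, so p = 237/179.
Then q = (15 − 17·(237/179))/4 = -336/179.
Residuals: -22/179, 41/179, -70/179, 51/179; SSR = 54/179.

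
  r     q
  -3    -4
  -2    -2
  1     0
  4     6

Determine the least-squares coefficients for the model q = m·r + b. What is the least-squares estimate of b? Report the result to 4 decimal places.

b = 0.0000

Entries of XᵀX: Σr·r = 30, Σr = 0, Σ1 = 4.
Right-hand side: Σr·q = 40, Σq = 0.
Eliminating b: 4·(row 1) − 0·(row 2) gives 120·m = 4·40 − 0·0 = 160, so m = 4/3.
Then b = (0 − 0·(4/3))/4 = 0.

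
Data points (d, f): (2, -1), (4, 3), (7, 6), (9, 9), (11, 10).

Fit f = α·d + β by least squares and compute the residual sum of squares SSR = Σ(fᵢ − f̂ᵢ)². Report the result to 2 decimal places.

SSR = 2.27

Forming AᵀA = [[271, 33]; [33, 5]] and Aᵀf = [243, 27]ᵀ gives AᵀA·[α, β]ᵀ = Aᵀf.
Determinant 271·5 − 33² = 266.
α = (243·5 − 33·27)/266 = 162/133; β = (271·27 − 33·243)/266 = -351/133.
Residuals: -106/133, 102/133, 15/133, 90/133, -101/133; SSR = 302/133.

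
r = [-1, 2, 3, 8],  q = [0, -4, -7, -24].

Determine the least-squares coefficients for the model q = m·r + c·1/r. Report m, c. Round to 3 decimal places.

The normal system XᵀX·[m, c]ᵀ = Xᵀq is [[78, 4]; [4, 793/576]]·[m, c]ᵀ = [-221, -22/3]ᵀ.
Eliminating c: (793/576)·(row 1) − 4·(row 2) gives (8773/96)·m = (793/576)·(-221) − 4·(-22/3) = -158357/576, so m = -158357/52638.
Then c = ((-22/3) − 4·(-158357/52638))/(793/576) = 29952/8773.

m = -3.008, c = 3.414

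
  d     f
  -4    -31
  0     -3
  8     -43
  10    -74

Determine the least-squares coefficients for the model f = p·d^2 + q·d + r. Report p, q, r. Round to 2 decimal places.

Normal-equation sums: Σd^2·d^2 = 14352, Σd^2·d = 1448, Σd^2 = 180, Σd·d = 180, Σd = 14, Σ1 = 4.
And Σd^2·f = -10648, Σd·f = -960, Σf = -151.
Normal equations: [[14352, 1448, 180]; [1448, 180, 14]; [180, 14, 4]]·[p, q, r]ᵀ = [-10648, -960, -151]ᵀ.
Row-reducing yields p = -4743/4684, q = 3547/1171, r = -3261/1171.

p = -1.01, q = 3.03, r = -2.78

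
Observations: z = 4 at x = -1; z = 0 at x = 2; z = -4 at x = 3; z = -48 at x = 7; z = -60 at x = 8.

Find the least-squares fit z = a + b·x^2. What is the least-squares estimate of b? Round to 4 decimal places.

From the data, Σ1 = 5, Σx^2 = 127, Σx^2·x^2 = 6595.
For Mᵀz: Σz = -108, Σx^2·z = -6224.
Normal equations: [[5, 127]; [127, 6595]]·[a, b]ᵀ = [-108, -6224]ᵀ.
det = 5·6595 − 127² = 16846.
a = ((-108)·6595 − 127·(-6224))/16846 = 39094/8423; b = (5·(-6224) − 127·(-108))/16846 = -8702/8423.

b = -1.0331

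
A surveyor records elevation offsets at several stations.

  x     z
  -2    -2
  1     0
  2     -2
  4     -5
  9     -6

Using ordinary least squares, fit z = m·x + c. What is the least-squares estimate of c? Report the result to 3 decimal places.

c = -1.659

Normal-equation sums: Σx·x = 106, Σx = 14, Σ1 = 5.
Moment sums: Σx·z = -74, Σz = -15.
So MᵀM·[m, c]ᵀ = Mᵀz: [[106, 14]; [14, 5]]·[m, c]ᵀ = [-74, -15]ᵀ.
Δ = 106·5 − 14² = 334.
m = ((-74)·5 − 14·(-15))/334 = -80/167; c = (106·(-15) − 14·(-74))/334 = -277/167.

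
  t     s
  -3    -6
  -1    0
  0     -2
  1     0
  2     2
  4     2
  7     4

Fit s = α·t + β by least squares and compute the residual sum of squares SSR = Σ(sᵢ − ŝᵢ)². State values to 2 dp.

SSR = 12.81

From the data, Σt·t = 80, Σt = 10, Σ1 = 7.
For Mᵀs: Σt·s = 58, Σs = 0.
det = 80·7 − 10² = 460.
α = (58·7 − 10·0)/460 = 203/230; β = (80·0 − 10·58)/460 = -29/23.
Residuals: -481/230, 493/230, -17/23, 87/230, 172/115, -31/115, -211/230; SSR = 1473/115.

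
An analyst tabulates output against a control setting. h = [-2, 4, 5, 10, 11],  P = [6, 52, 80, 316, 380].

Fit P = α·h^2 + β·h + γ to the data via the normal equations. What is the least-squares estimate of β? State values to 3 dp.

Normal-equation sums: Σh^2·h^2 = 25538, Σh^2·h = 2512, Σh^2 = 266, Σh·h = 266, Σh = 28, Σ1 = 5.
For XᵀP: Σh^2·P = 80436, Σh·P = 7936, ΣP = 834.
Normal equations: [[25538, 2512, 266]; [2512, 266, 28]; [266, 28, 5]]·[α, β, γ]ᵀ = [80436, 7936, 834]ᵀ.
Row-reducing yields α = 27768/9173, β = 43004/27519, γ = -82426/27519.

β = 1.563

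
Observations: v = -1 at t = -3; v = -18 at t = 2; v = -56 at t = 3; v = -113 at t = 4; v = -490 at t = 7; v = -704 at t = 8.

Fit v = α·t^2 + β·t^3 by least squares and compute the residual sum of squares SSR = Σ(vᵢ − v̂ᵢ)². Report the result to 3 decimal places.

Forming XᵀX = [[6931, 50631]; [50631, 385411]] and Xᵀv = [-71459, -537379]ᵀ gives XᵀX·[α, β]ᵀ = Xᵀv.
Eliminating β: 385411·(row 1) − 50631·(row 2) gives 107785480·α = 385411·(-71459) − 50631·(-537379) = -333048500, so α = -16652425/5389274.
Then β = ((-537379) − 50631·(-16652425/5389274))/385411 = -5326661/5389274.
Residuals: 331352/2694637, 6108028/2694637, -4053836/2694637, -821429/2694637, 1134644/2694637, -521632/2694637; SSR = 20813805/2694637.

SSR = 7.724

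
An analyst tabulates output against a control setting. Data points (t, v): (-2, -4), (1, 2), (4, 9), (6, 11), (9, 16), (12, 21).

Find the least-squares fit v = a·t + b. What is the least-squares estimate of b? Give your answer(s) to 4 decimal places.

b = 0.3409

From the data, Σt·t = 282, Σt = 30, Σ1 = 6.
And Σt·v = 508, Σv = 55.
Eliminating b: 6·(row 1) − 30·(row 2) gives 792·a = 6·508 − 30·55 = 1398, so a = 233/132.
Then b = (55 − 30·(233/132))/6 = 15/44.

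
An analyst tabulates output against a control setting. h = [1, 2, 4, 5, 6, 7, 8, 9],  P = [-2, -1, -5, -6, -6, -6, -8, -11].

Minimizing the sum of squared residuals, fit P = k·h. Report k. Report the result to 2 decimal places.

Forming MᵀM = [[276]] and MᵀP = [-295]ᵀ gives MᵀM·[k]ᵀ = MᵀP.
Hence k = -295 / 276 ≈ -1.06884.

k = -1.07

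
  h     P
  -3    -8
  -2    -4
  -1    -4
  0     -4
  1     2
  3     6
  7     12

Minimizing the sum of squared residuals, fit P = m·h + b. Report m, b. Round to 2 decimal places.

m = 2.02, b = -1.44

Forming XᵀX = [[73, 5]; [5, 7]] and XᵀP = [140, 0]ᵀ gives XᵀX·[m, b]ᵀ = XᵀP.
Determinant 73·7 − 5² = 486.
m = (140·7 − 5·0)/486 = 490/243; b = (73·0 − 5·140)/486 = -350/243.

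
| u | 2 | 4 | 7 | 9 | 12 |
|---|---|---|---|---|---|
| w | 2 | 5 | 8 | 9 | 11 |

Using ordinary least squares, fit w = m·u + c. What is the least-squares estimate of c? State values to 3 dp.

c = 1.045

AᵀA·[m, c]ᵀ = Aᵀw reads: 294·m + 34·c = 293;  34·m + 5·c = 35.
(Σu·u = 294, Σu = 34, Σ1 = 5, Σu·w = 293, Σw = 35.)
Determinant 294·5 − 34² = 314.
m = (293·5 − 34·35)/314 = 275/314; c = (294·35 − 34·293)/314 = 164/157.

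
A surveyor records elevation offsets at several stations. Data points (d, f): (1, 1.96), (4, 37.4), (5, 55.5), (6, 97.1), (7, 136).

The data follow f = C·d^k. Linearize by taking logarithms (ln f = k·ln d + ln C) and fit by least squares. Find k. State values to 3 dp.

k = 2.160

Linearized form: ln f = k·ln d + ln C. From the 5 transformed points,
Σln d = 6.7334, Σ(ln d)² = 11.5091, Σln f = 17.7994, Σln d·ln f = 29.2430.
Normal system: [[11.5091, 6.7334]; [6.7334, 5]]·[k, ln C]ᵀ = [29.2430, 17.7994]ᵀ.
Δ = 11.5091·5 − (6.7334)² = 12.2067; k = (29.2430·5 − 6.7334·17.7994)/12.2067 = 2.15986, ln C = (11.5091·17.7994 − 6.7334·29.2430)/12.2067 = 0.65123.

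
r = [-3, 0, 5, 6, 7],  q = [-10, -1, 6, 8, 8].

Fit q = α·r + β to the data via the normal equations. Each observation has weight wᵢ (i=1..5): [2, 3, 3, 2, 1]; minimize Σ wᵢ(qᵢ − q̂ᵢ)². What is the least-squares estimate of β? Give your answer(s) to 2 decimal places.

β = -2.80

Sums needed: Σwᵢ·r·r = 214, Σwᵢ·r = 28, Σwᵢ·1 = 11.
For MᵀWq: Σwᵢ·r·q = 302, Σwᵢ·q = 19.
So MᵀWM·[α, β]ᵀ = MᵀWq: [[214, 28]; [28, 11]]·[α, β]ᵀ = [302, 19]ᵀ.
det = 214·11 − 28² = 1570.
α = (302·11 − 28·19)/1570 = 279/157; β = (214·19 − 28·302)/1570 = -439/157.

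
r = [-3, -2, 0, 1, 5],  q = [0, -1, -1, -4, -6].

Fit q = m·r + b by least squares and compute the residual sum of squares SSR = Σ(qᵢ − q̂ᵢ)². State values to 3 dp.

SSR = 2.619

MᵀM·[m, b]ᵀ = Mᵀq reads: 39·m + 1·b = -32;  1·m + 5·b = -12.
(Σr·r = 39, Σr = 1, Σ1 = 5, Σr·q = -32, Σq = -12.)
det = 39·5 − 1² = 194.
m = ((-32)·5 − 1·(-12))/194 = -74/97; b = (39·(-12) − 1·(-32))/194 = -218/97.
Residuals: -4/97, -27/97, 121/97, -96/97, 6/97; SSR = 254/97.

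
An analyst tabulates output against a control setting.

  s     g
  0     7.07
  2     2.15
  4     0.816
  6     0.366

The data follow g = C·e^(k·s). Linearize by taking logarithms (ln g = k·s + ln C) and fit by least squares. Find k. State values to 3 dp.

k = -0.493

Let Y = ln g. Fitting Y = k·s + ln C by least squares:
Over the data: Σs = 12.0000, Σ(s)² = 56.0000, Σln g = 1.5129, Σs·ln g = -5.3132.
Normal system: [[56.0000, 12.0000]; [12.0000, 4]]·[k, ln C]ᵀ = [-5.3132, 1.5129]ᵀ.
Slope k = (n·Σs·ln g − Σs·Σln g)/(n·Σ(s)² − (Σs)²) = (4·-5.3132 − 12.0000·1.5129)/80.0000 = -0.49259; ln C = (Σln g − k·Σs)/n = 1.85598.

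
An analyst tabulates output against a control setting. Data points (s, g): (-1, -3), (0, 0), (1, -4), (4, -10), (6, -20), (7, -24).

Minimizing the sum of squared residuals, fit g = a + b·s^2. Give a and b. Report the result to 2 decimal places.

a = -2.19, b = -0.46

Forming MᵀM = [[6, 103]; [103, 3955]] and Mᵀg = [-61, -2063]ᵀ gives MᵀM·[a, b]ᵀ = Mᵀg.
Δ = 6·3955 − 103² = 13121.
a = ((-61)·3955 − 103·(-2063))/13121 = -28766/13121; b = (6·(-2063) − 103·(-61))/13121 = -6095/13121.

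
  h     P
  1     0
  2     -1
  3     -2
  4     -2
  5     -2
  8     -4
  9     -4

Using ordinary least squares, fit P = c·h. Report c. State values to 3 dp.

Compute the Gram sums: Σh·h = 200.
And Σh·P = -94.
AᵀA·[c]ᵀ = AᵀP becomes [[200]]·[c]ᵀ = [-94]ᵀ.
c = (-94)/200 = -0.47.

c = -0.470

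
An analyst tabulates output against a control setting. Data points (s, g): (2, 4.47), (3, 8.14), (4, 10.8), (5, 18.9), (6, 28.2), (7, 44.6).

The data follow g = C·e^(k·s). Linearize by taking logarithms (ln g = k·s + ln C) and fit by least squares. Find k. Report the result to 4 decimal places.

Linearized form: ln g = k·s + ln C. From the 6 transformed points,
AᵀA = [[139.0000, 27.0000]; [27.0000, 6]], rhs = [80.1192, 16.0499]ᵀ  (here Σs = 27.0000, Σ(s)² = 139.0000, Σln g = 16.0499, Σs·ln g = 80.1192).
Solving (det = 105.0000): k = 0.45111, ln C = 0.64498.

k = 0.4511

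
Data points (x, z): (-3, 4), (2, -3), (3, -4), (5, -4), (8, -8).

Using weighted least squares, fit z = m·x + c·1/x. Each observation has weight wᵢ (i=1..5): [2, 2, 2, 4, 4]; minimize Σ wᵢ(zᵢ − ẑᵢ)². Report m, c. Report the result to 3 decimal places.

m = -0.903, c = -2.472

Compute the Gram sums: Σwᵢ·x·x = 400, Σwᵢ·x·1/x = 14, Σwᵢ·1/x·1/x = 4201/3600.
For AᵀWz: Σwᵢ·x·z = -396, Σwᵢ·1/x·z = -233/15.
Normal equations: [[400, 14]; [14, 4201/3600]]·[m, c]ᵀ = [-396, -233/15]ᵀ.
Eliminating c: (4201/3600)·(row 1) − 14·(row 2) gives (2437/9)·m = (4201/3600)·(-396) − 14·(-233/15) = -73393/300, so m = -220179/243700.
Then c = ((-233/15) − 14·(-220179/243700))/(4201/3600) = -6024/2437.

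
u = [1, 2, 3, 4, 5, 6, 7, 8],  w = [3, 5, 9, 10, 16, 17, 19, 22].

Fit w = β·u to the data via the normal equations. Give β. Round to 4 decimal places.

β = 2.7990

The normal system XᵀX·[β]ᵀ = Xᵀw is [[204]]·[β]ᵀ = [571]ᵀ.
β = 571/204 = 2.79902.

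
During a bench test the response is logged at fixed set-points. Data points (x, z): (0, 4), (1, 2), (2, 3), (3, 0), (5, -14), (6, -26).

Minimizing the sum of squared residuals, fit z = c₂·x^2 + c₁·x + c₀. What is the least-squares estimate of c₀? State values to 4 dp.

c₀ = 2.8095

Entries of AᵀA: Σx^2·x^2 = 2019, Σx^2·x = 377, Σx^2 = 75, Σx·x = 75, Σx = 17, Σ1 = 6.
For Aᵀz: Σx^2·z = -1272, Σx·z = -218, Σz = -31.
So AᵀA·[c₂, c₁, c₀]ᵀ = Aᵀz: [[2019, 377, 75]; [377, 75, 17]; [75, 17, 6]]·[c₂, c₁, c₀]ᵀ = [-1272, -218, -31]ᵀ.
Row-reducing yields c₂ = -199/168, c₁ = 135/56, c₀ = 59/21.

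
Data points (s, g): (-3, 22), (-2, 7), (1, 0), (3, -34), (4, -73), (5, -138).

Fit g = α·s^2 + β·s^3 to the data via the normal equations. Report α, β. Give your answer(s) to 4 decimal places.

Normal-equation sums: Σs^2·s^2 = 1060, Σs^2·s^3 = 4118, Σs^3·s^3 = 21244.
Moment sums: Σs^2·g = -4698, Σs^3·g = -23490.
MᵀM·[α, β]ᵀ = Mᵀg becomes [[1060, 4118]; [4118, 21244]]·[α, β]ᵀ = [-4698, -23490]ᵀ.
det = 1060·21244 − 4118² = 5560716.
α = ((-4698)·21244 − 4118·(-23490))/5560716 = -256041/463393; β = (1060·(-23490) − 4118·(-4698))/5560716 = -462753/463393.

α = -0.5525, β = -0.9986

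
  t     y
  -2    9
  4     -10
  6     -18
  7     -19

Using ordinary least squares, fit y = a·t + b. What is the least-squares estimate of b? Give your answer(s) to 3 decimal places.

Compute the Gram sums: Σt·t = 105, Σt = 15, Σ1 = 4.
And Σt·y = -299, Σy = -38.
So XᵀX·[a, b]ᵀ = Xᵀy: [[105, 15]; [15, 4]]·[a, b]ᵀ = [-299, -38]ᵀ.
Eliminating b: 4·(row 1) − 15·(row 2) gives 195·a = 4·(-299) − 15·(-38) = -626, so a = -626/195.
Then b = ((-38) − 15·(-626/195))/4 = 33/13.

b = 2.538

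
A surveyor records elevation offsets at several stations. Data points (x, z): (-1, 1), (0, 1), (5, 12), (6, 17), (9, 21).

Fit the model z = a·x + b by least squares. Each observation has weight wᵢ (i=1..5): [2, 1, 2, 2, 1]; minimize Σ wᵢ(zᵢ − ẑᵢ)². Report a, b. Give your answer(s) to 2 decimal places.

a = 2.14, b = 2.49

From the data, Σwᵢ·x·x = 205, Σwᵢ·x = 29, Σwᵢ·1 = 8.
Right-hand side: Σwᵢ·x·z = 511, Σwᵢ·z = 82.
det = 205·8 − 29² = 799.
a = (511·8 − 29·82)/799 = 1710/799; b = (205·82 − 29·511)/799 = 1991/799.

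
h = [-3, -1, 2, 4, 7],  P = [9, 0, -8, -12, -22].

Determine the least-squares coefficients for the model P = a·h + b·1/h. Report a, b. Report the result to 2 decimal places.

Sums needed: Σh·h = 79, Σh·1/h = 5, Σ1/h·1/h = 10189/7056.
For MᵀP: Σh·P = -245, Σ1/h·P = -92/7.
MᵀM·[a, b]ᵀ = MᵀP becomes [[79, 5]; [5, 10189/7056]]·[a, b]ᵀ = [-245, -92/7]ᵀ.
Determinant 79·(10189/7056) − 5² = 628531/7056.
a = ((-245)·(10189/7056) − 5·(-92/7))/(628531/7056) = -2032625/628531; b = (79·(-92/7) − 5·(-245))/(628531/7056) = 1317456/628531.

a = -3.23, b = 2.10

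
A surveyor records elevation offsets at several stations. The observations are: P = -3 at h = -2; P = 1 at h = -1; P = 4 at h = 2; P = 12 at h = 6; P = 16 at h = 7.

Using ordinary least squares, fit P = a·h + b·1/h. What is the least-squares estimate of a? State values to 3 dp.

a = 2.249

MᵀM·[a, b]ᵀ = MᵀP reads: 94·a + 5·b = 197;  5·a + (2731/1764)·b = 95/14.
Eliminating b: (2731/1764)·(row 1) − 5·(row 2) gives (106307/882)·a = (2731/1764)·197 − 5·(95/14) = 478157/1764, so a = 478157/212614.
Then b = ((95/14) − 5·(478157/212614))/(2731/1764) = -306180/106307.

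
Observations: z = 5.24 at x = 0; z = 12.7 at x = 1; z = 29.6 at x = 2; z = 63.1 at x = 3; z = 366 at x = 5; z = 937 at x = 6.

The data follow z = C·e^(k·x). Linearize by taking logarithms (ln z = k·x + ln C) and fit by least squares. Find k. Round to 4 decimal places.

k = 0.8561

With ln zᵢ as the transformed response and xᵢ as the regressor:
Σx = 17.0000, Σ(x)² = 75.0000, Σln z = 24.4757, Σx·ln z = 92.3206.
Equations: 75.0000·k + 17.0000·ln C = 92.3206;  17.0000·k + 6·ln C = 24.4757.
Solving (det = 161.0000): k = 0.85612, ln C = 1.65360.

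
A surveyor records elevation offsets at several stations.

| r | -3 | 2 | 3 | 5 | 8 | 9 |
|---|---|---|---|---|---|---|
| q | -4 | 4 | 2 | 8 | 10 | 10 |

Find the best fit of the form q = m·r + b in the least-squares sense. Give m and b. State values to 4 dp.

m = 1.2083, b = 0.1667

Forming XᵀX = [[192, 24]; [24, 6]] and Xᵀq = [236, 30]ᵀ gives XᵀX·[m, b]ᵀ = Xᵀq.
Eliminating b: 6·(row 1) − 24·(row 2) gives 576·m = 6·236 − 24·30 = 696, so m = 29/24.
Then b = (30 − 24·(29/24))/6 = 1/6.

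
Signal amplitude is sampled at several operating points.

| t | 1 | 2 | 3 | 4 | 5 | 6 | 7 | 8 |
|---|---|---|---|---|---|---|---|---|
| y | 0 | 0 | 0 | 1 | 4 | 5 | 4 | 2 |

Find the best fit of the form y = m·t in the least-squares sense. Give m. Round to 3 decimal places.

m = 0.480

The normal system MᵀM·[m]ᵀ = Mᵀy is [[204]]·[m]ᵀ = [98]ᵀ.
m = 98/204 = 0.480392.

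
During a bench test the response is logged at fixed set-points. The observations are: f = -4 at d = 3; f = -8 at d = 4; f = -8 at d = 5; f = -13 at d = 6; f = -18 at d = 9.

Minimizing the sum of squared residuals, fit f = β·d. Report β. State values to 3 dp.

MᵀM·[β]ᵀ = Mᵀf reads: 167·β = -324.
β = (-324)/167 = -1.94012.

β = -1.940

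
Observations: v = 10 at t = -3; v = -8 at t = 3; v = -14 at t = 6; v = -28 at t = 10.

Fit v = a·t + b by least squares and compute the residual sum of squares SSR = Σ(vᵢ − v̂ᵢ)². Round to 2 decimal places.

SSR = 4.40

Setting ∂/∂a … = 0 gives: 154·a + 16·b = -418;  16·a + 4·b = -40.
(Σt·t = 154, Σt = 16, Σ1 = 4, Σt·v = -418, Σv = -40.)
det = 154·4 − 16² = 360.
a = ((-418)·4 − 16·(-40))/360 = -43/15; b = (154·(-40) − 16·(-418))/360 = 22/15.
Residuals: -1/15, -13/15, 26/15, -4/5; SSR = 22/5.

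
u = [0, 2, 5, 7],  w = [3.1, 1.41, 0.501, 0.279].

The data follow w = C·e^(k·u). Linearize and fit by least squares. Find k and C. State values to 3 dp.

k = -0.344, C = 2.949

Taking logs, ln w = k·u + ln C, so regress ln w on u.
AᵀA = [[78.0000, 14.0000]; [14.0000, 4]], rhs = [-11.7044, -0.4927]ᵀ  (here Σu = 14.0000, Σ(u)² = 78.0000, Σln w = -0.4927, Σu·ln w = -11.7044).
Δ = 78.0000·4 − (14.0000)² = 116.0000; k = (-11.7044·4 − 14.0000·-0.4927)/116.0000 = -0.34414, ln C = (78.0000·-0.4927 − 14.0000·-11.7044)/116.0000 = 1.08130, so C = exp(1.08130) = 2.94850.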